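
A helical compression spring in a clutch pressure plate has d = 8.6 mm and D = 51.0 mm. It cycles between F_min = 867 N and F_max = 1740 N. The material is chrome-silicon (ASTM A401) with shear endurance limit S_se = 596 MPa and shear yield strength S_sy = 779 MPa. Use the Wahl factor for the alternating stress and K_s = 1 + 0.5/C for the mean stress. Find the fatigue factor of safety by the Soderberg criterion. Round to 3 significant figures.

C = D/d = 51.0/8.6 = 5.9302; K_W = (4C−1)/(4C−4)+0.615/C = 1.2558; K_s = 1+0.5/C = 1.0843
F_a = (F_max−F_min)/2 = 436.5 N; F_m = (F_max+F_min)/2 = 1303.5 N
τ_a = K_W·8F_aD/(πd³) = 1.2558 × 89.125 = 111.93 MPa
τ_m = K_s·8F_mD/(πd³) = 1.0843 × 266.15 = 288.59 MPa
Soderberg: 1/n_f = τ_a/S_se + τ_m/S_sy = 111.93/596 + 288.59/779 = 0.18779 + 0.37046 = 0.55826
n_f = 1/0.55826 = 1.791

1.79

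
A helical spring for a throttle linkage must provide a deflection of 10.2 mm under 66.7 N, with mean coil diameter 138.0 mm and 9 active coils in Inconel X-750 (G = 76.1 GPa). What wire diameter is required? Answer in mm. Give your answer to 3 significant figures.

11.3 mm

Required rate k = F/δ = 66.7/10.2 = 6.5392 N/mm
d = (8D³N_a·k / G)^(1/4) = (8·138.0³·9·6.5392 / (76.1×10³))^0.25
  = (16260)^0.25 = 11.2922 mm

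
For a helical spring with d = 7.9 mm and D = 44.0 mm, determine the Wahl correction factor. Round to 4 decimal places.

1.2745

C = D/d = 44.0/7.9 = 5.5696
K_W = (4C−1)/(4C−4) + 0.615/C = 21.278/18.278 + 0.1104 = 1.2745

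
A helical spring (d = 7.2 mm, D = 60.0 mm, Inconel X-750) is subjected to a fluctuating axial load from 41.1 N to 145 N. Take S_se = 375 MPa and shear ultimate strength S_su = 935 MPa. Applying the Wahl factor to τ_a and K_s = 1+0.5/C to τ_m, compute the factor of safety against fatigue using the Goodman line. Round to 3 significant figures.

9.10

C = D/d = 60.0/7.2 = 8.3333; K_W = (4C−1)/(4C−4)+0.615/C = 1.1761; K_s = 1+0.5/C = 1.0600
F_a = (F_max−F_min)/2 = 51.95 N; F_m = (F_max+F_min)/2 = 93.05 N
τ_a = K_W·8F_aD/(πd³) = 1.1761 × 21.266 = 25.01 MPa
τ_m = K_s·8F_mD/(πd³) = 1.0600 × 38.09 = 40.375 MPa
Goodman: 1/n_f = τ_a/S_se + τ_m/S_su = 25.01/375 + 40.375/935 = 0.06669 + 0.04318 = 0.10988
n_f = 1/0.10988 = 9.101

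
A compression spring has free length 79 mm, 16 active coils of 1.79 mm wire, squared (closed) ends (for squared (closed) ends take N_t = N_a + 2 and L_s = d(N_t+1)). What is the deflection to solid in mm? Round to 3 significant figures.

45.0 mm

N_t = 18; L_s = 1.79·19 = 34.01 mm
δ_solid = L₀ − L_s = 79 − 34.01 = 44.99 mm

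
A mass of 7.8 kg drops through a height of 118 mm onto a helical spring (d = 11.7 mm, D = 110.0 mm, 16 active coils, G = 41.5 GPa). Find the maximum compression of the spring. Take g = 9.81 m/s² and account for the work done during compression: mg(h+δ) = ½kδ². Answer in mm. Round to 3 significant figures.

k = Gd⁴/(8D³N_a) = (41.5×10³)(11.7⁴)/(8·110.0³·16) = 4.5646 N/mm
W = mg = 7.8 × 9.81 = 76.518 N
½kδ² − Wδ − Wh = 0 → δ = (W + √(W² + 2kWh))/k
δ = (76.518 + √(5855 + 82428.8))/4.5646 = (76.518 + 297.13)/4.5646 = 81.857 mm

81.9 mm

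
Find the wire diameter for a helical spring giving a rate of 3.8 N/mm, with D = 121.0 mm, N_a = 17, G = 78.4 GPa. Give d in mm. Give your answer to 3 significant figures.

10.4 mm

d = (8D³N_a·k / G)^(1/4) = (8·121.0³·17·3.8 / (78.4×10³))^0.25
  = (11678)^0.25 = 10.3954 mm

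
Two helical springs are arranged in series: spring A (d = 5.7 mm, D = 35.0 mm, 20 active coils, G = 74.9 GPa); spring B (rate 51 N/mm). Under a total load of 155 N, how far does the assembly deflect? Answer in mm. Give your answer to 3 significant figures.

k_A = Gd⁴/(8D³N_a) = (74.9×10³)(5.7⁴)/(8·35.0³·20) = 11.525 N/mm
Series: 1/k_eq = 1/11.525 + 1/51 = 0.10637; k_eq = 9.4009 N/mm
δ = F/k_eq = 155/9.4009 = 16.488 mm

16.5 mm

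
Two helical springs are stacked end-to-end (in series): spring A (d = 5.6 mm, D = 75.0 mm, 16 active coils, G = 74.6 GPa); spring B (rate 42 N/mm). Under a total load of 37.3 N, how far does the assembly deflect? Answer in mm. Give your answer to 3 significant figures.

28.3 mm

k_A = Gd⁴/(8D³N_a) = (74.6×10³)(5.6⁴)/(8·75.0³·16) = 1.3586 N/mm
Series: 1/k_eq = 1/1.3586 + 1/42 = 0.75985; k_eq = 1.316 N/mm
δ = F/k_eq = 37.3/1.316 = 28.342 mm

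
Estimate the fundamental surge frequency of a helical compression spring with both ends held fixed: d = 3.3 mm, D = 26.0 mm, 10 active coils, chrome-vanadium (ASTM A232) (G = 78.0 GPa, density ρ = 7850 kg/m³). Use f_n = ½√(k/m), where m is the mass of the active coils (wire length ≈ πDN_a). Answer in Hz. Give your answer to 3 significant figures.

k = Gd⁴/(8D³N_a) = (78.0×10³)(3.3⁴)/(8·26.0³·10) = 6.5787 N/mm = 6578.7 N/m
Wire length L = πDN_a = π·26.0·10 = 816.81 mm
m = ρ·(πd²/4)·L = 7850 × 8.553×10⁻⁶ m² × 0.81681 m = 0.054842 kg
f_n = ½√(k/m) = 0.5·√(6578.7/0.054842) = 0.5·√(1.1996e+05) = 173.17 Hz

173 Hz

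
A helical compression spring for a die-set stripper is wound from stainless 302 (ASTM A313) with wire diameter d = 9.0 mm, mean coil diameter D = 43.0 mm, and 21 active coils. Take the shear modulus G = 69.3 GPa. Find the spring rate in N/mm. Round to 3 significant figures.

k = Gd⁴/(8D³N_a) = (69.3×10³ × 9.0⁴) / (8 × 43.0³ × 21)
  = 4.54677e+08 / 1.33572e+07 = 34.04 N/mm

34.0 N/mm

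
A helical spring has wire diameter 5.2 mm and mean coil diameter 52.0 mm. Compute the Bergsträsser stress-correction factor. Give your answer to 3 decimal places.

C = D/d = 52.0/5.2 = 10.0000
K_B = (4C+2)/(4C−3) = 42.000/37.000 = 1.1351

1.135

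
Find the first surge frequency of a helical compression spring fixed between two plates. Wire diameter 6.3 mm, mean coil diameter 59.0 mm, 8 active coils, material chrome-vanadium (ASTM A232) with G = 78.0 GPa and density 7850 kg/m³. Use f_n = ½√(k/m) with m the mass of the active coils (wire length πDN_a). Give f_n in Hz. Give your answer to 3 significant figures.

80.3 Hz

k = Gd⁴/(8D³N_a) = (78.0×10³)(6.3⁴)/(8·59.0³·8) = 9.348 N/mm = 9348 N/m
Wire length L = πDN_a = π·59.0·8 = 1482.8 mm
m = ρ·(πd²/4)·L = 7850 × 31.172×10⁻⁶ m² × 1.4828 m = 0.36285 kg
f_n = ½√(k/m) = 0.5·√(9348/0.36285) = 0.5·√(25763) = 80.254 Hz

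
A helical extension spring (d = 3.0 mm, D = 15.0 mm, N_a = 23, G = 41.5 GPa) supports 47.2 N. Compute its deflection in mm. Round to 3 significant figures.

k = Gd⁴/(8D³N_a) = (41.5×10³)(3.0⁴)/(8·15.0³·23) = 5.413 N/mm
δ = F/k = 47.2 / 5.413 = 8.7197 mm

8.72 mm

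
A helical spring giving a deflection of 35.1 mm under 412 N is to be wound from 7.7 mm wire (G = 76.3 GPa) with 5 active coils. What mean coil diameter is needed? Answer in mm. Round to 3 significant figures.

83.0 mm

Required rate k = F/δ = 412/35.1 = 11.738 N/mm
D = (Gd⁴/(8N_a·k))^(1/3) = (76.3×10³·7.7⁴/(8·5·11.738))^(1/3)
  = (571265)^(1/3) = 82.9747 mm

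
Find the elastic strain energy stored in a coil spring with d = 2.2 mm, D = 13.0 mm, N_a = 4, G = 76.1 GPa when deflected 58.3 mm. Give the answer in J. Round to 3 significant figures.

k = Gd⁴/(8D³N_a) = (76.1×10³)(2.2⁴)/(8·13.0³·4) = 25.357 N/mm
U = ½kδ² = 0.5 × 25.357 × 58.3² = 43093 N·mm = 43.093 J

43.1 J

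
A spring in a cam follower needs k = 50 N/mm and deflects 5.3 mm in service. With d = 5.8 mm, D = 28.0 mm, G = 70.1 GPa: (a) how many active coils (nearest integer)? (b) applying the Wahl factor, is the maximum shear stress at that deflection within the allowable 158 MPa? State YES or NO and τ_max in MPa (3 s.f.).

N_a = Gd⁴/(8D³k) = (70.1×10³)(5.8⁴)/(8·28.0³·50) = 9.034 → N_a = 9
Actual rate k = Gd⁴/(8D³·9) = 50.191 N/mm
Working load F = kδ = 50.191·5.3 = 266.01 N
C = 28.0/5.8 = 4.8276; K_W = (4C−1)/(4C−4)+0.615/C = 1.3233
τ_max = K_W·8FD/(πd³) = 1.3233·97.211 = 128.64 MPa
τ_max ≤ 158 MPa → acceptable

(a) 9 coils; (b) YES, τ_max = 129 MPa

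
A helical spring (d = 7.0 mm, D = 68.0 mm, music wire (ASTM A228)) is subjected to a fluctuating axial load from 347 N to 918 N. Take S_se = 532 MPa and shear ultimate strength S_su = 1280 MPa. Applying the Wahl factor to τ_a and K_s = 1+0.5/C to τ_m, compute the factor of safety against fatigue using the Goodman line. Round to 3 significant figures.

C = D/d = 68.0/7.0 = 9.7143; K_W = (4C−1)/(4C−4)+0.615/C = 1.1494; K_s = 1+0.5/C = 1.0515
F_a = (F_max−F_min)/2 = 285.5 N; F_m = (F_max+F_min)/2 = 632.5 N
τ_a = K_W·8F_aD/(πd³) = 1.1494 × 144.13 = 165.66 MPa
τ_m = K_s·8F_mD/(πd³) = 1.0515 × 319.31 = 335.75 MPa
Goodman: 1/n_f = τ_a/S_se + τ_m/S_su = 165.66/532 + 335.75/1280 = 0.31139 + 0.26230 = 0.5737
n_f = 1/0.5737 = 1.743

1.74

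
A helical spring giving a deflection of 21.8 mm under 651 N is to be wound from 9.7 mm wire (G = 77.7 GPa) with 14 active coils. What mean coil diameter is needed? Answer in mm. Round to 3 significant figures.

Required rate k = F/δ = 651/21.8 = 29.862 N/mm
D = (Gd⁴/(8N_a·k))^(1/3) = (77.7×10³·9.7⁴/(8·14·29.862))^(1/3)
  = (205667)^(1/3) = 59.0276 mm

59.0 mm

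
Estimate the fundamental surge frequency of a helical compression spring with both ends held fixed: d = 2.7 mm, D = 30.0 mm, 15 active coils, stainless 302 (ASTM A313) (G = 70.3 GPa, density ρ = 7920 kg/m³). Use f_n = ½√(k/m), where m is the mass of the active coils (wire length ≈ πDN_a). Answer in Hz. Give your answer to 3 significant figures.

k = Gd⁴/(8D³N_a) = (70.3×10³)(2.7⁴)/(8·30.0³·15) = 1.1531 N/mm = 1153.1 N/m
Wire length L = πDN_a = π·30.0·15 = 1413.7 mm
m = ρ·(πd²/4)·L = 7920 × 5.7256×10⁻⁶ m² × 1.4137 m = 0.064107 kg
f_n = ½√(k/m) = 0.5·√(1153.1/0.064107) = 0.5·√(17987) = 67.058 Hz

67.1 Hz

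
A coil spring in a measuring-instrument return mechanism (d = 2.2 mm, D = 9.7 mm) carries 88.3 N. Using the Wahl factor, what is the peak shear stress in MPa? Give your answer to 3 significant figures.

Spring index C = D/d = 9.7/2.2 = 4.4091
K_W = (4C−1)/(4C−4) + 0.615/C = 16.636/13.636 + 0.1395 = 1.3595
τ₀ = 8FD/(πd³) = 8·88.3·9.7/(π·2.2³) = 6852.08/33.452 = 204.84 MPa
τ_max = K·τ₀ = 1.3595 × 204.84 = 278.47 MPa

278 MPa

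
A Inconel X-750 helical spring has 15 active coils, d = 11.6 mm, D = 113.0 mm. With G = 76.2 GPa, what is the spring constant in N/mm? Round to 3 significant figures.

k = Gd⁴/(8D³N_a) = (76.2×10³ × 11.6⁴) / (8 × 113.0³ × 15)
  = 1.37971e+09 / 1.73148e+08 = 7.9684 N/mm

7.97 N/mm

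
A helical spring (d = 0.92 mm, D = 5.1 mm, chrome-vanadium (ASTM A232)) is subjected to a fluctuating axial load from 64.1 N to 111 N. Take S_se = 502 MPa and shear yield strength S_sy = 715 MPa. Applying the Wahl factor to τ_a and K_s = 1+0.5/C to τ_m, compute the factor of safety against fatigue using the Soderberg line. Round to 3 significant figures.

0.311

C = D/d = 5.1/0.92 = 5.5435; K_W = (4C−1)/(4C−4)+0.615/C = 1.2760; K_s = 1+0.5/C = 1.0902
F_a = (F_max−F_min)/2 = 23.45 N; F_m = (F_max+F_min)/2 = 87.55 N
τ_a = K_W·8F_aD/(πd³) = 1.2760 × 391.1 = 499.05 MPa
τ_m = K_s·8F_mD/(πd³) = 1.0902 × 1460.2 = 1591.9 MPa
Soderberg: 1/n_f = τ_a/S_se + τ_m/S_sy = 499.05/502 + 1591.9/715 = 0.99413 + 2.22639 = 3.2205
n_f = 1/3.2205 = 0.3105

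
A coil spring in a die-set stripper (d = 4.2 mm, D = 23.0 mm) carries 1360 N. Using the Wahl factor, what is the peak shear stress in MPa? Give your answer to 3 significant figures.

Spring index C = D/d = 23.0/4.2 = 5.4762
K_W = (4C−1)/(4C−4) + 0.615/C = 20.905/17.905 + 0.1123 = 1.2799
τ₀ = 8FD/(πd³) = 8·1360·23.0/(π·4.2³) = 250240/232.75 = 1075.1 MPa
τ_max = K·τ₀ = 1.2799 × 1075.1 = 1376 MPa

1380 MPa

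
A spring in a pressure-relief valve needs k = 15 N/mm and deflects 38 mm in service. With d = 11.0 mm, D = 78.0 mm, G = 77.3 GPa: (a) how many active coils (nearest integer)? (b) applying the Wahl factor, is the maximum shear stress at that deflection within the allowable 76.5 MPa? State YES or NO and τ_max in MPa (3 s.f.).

N_a = Gd⁴/(8D³k) = (77.3×10³)(11.0⁴)/(8·78.0³·15) = 19.87 → N_a = 20
Actual rate k = Gd⁴/(8D³·20) = 14.905 N/mm
Working load F = kδ = 14.905·38 = 566.41 N
C = 78.0/11.0 = 7.0909; K_W = (4C−1)/(4C−4)+0.615/C = 1.2099
τ_max = K_W·8FD/(πd³) = 1.2099·84.525 = 102.26 MPa
τ_max > 76.5 MPa → exceeds allowable

(a) 20 coils; (b) NO, τ_max = 102 MPa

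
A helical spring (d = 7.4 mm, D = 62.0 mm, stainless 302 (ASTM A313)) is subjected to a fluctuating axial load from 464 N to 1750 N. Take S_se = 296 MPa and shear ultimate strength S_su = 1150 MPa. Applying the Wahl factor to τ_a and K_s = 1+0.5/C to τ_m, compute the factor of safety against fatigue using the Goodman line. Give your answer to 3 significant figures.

C = D/d = 62.0/7.4 = 8.3784; K_W = (4C−1)/(4C−4)+0.615/C = 1.1751; K_s = 1+0.5/C = 1.0597
F_a = (F_max−F_min)/2 = 643 N; F_m = (F_max+F_min)/2 = 1107 N
τ_a = K_W·8F_aD/(πd³) = 1.1751 × 250.52 = 294.38 MPa
τ_m = K_s·8F_mD/(πd³) = 1.0597 × 431.3 = 457.04 MPa
Goodman: 1/n_f = τ_a/S_se + τ_m/S_su = 294.38/296 + 457.04/1150 = 0.99452 + 0.39743 = 1.3919
n_f = 1/1.3919 = 0.7184

0.718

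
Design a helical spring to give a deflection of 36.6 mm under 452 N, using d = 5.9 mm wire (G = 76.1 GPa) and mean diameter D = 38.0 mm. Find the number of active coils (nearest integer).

Required rate k = F/δ = 452/36.6 = 12.35 N/mm
N_a = Gd⁴/(8D³k) = (76.1×10³ × 5.9⁴)/(8 × 38.0³ × 12.35)
    = 9.22131e+07 / 5.42123e+06 = 17.01 → 17 coils

17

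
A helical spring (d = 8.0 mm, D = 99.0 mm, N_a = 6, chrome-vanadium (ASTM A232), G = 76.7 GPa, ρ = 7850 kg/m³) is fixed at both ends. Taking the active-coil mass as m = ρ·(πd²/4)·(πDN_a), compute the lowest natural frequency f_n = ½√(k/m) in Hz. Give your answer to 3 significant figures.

47.9 Hz

k = Gd⁴/(8D³N_a) = (76.7×10³)(8.0⁴)/(8·99.0³·6) = 6.7454 N/mm = 6745.4 N/m
Wire length L = πDN_a = π·99.0·6 = 1866.1 mm
m = ρ·(πd²/4)·L = 7850 × 50.265×10⁻⁶ m² × 1.8661 m = 0.73634 kg
f_n = ½√(k/m) = 0.5·√(6745.4/0.73634) = 0.5·√(9160.8) = 47.856 Hz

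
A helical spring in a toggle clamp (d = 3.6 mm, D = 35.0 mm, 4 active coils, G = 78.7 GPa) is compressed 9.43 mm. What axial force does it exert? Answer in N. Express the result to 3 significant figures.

90.9 N

k = Gd⁴/(8D³N_a) = (78.7×10³)(3.6⁴)/(8·35.0³·4) = 9.6345 N/mm
F = k·δ = 9.6345 × 9.43 = 90.854 N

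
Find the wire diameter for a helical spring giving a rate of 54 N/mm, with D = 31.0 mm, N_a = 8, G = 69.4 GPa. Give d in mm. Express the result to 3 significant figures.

6.21 mm

d = (8D³N_a·k / G)^(1/4) = (8·31.0³·8·54 / (69.4×10³))^0.25
  = (1483.5)^0.25 = 6.2062 mm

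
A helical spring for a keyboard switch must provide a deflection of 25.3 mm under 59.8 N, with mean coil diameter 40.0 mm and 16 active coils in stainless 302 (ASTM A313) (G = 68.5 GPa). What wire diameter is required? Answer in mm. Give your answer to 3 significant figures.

Required rate k = F/δ = 59.8/25.3 = 2.3636 N/mm
d = (8D³N_a·k / G)^(1/4) = (8·40.0³·16·2.3636 / (68.5×10³))^0.25
  = (282.67)^0.25 = 4.1003 mm

4.10 mm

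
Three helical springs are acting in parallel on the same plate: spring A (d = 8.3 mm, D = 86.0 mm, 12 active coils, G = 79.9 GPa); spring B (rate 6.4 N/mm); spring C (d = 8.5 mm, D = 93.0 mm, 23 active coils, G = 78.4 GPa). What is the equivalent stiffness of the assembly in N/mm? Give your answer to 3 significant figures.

k_A = Gd⁴/(8D³N_a) = (79.9×10³)(8.3⁴)/(8·86.0³·12) = 6.21 N/mm
k_C = Gd⁴/(8D³N_a) = (78.4×10³)(8.5⁴)/(8·93.0³·23) = 2.7652 N/mm
Parallel: k_eq = 6.21 + 6.4 + 2.7652 = 15.375 N/mm

15.4 N/mm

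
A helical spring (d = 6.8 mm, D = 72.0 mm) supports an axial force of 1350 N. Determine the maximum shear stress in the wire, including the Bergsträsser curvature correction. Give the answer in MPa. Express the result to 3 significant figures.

887 MPa

Spring index C = D/d = 72.0/6.8 = 10.5882
K_B = (4C+2)/(4C−3) = 44.353/39.353 = 1.1271
τ₀ = 8FD/(πd³) = 8·1350·72.0/(π·6.8³) = 777600/987.82 = 787.19 MPa
τ_max = K·τ₀ = 1.1271 × 787.19 = 887.21 MPa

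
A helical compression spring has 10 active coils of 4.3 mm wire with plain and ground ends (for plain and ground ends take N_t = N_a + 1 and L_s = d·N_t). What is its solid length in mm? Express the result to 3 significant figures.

plain and ground ends: N_t = N_a + 1 = 10 + 1 = 11
L_s = d·N_t = 4.3 × 11 = 47.3 mm

47.3 mm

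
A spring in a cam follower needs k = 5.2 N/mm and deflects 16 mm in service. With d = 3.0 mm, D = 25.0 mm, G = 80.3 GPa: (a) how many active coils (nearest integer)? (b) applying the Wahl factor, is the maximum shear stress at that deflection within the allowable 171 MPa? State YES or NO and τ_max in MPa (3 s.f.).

(a) 10 coils; (b) NO, τ_max = 231 MPa

N_a = Gd⁴/(8D³k) = (80.3×10³)(3.0⁴)/(8·25.0³·5.2) = 10.01 → N_a = 10
Actual rate k = Gd⁴/(8D³·10) = 5.2034 N/mm
Working load F = kδ = 5.2034·16 = 83.255 N
C = 25.0/3.0 = 8.3333; K_W = (4C−1)/(4C−4)+0.615/C = 1.1761
τ_max = K_W·8FD/(πd³) = 1.1761·196.3 = 230.87 MPa
τ_max > 171 MPa → exceeds allowable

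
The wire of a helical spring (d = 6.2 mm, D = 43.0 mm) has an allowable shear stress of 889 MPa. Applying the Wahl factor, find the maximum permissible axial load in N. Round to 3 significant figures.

C = D/d = 43.0/6.2 = 6.9355
K_W = (4C−1)/(4C−4) + 0.615/C = 26.742/23.742 + 0.0887 = 1.2150
τ_max = K·8FD/(πd³) → F_max = τ_allow·πd³/(8DK)
F_max = 889·π·6.2³/(8·43.0·1.2150) = 6.6562e+05/417.97 = 1592.5 N

1590 N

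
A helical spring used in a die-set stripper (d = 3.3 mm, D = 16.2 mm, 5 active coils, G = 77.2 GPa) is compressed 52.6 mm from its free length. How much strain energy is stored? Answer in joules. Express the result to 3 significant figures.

74.5 J

k = Gd⁴/(8D³N_a) = (77.2×10³)(3.3⁴)/(8·16.2³·5) = 53.835 N/mm
U = ½kδ² = 0.5 × 53.835 × 52.6² = 74475 N·mm = 74.475 J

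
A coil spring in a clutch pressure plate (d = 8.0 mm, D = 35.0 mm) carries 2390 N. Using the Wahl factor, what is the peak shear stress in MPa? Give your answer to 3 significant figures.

Spring index C = D/d = 35.0/8.0 = 4.3750
K_W = (4C−1)/(4C−4) + 0.615/C = 16.500/13.500 + 0.1406 = 1.3628
τ₀ = 8FD/(πd³) = 8·2390·35.0/(π·8.0³) = 669200/1608.5 = 416.04 MPa
τ_max = K·τ₀ = 1.3628 × 416.04 = 566.98 MPa

567 MPa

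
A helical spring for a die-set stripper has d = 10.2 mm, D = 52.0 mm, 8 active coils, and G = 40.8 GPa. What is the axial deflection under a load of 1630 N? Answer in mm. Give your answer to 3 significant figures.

k = Gd⁴/(8D³N_a) = (40.8×10³)(10.2⁴)/(8·52.0³·8) = 49.076 N/mm
δ = F/k = 1630 / 49.076 = 33.214 mm

33.2 mm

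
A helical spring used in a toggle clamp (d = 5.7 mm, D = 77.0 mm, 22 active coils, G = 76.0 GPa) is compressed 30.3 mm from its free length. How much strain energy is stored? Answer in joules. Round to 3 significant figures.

k = Gd⁴/(8D³N_a) = (76.0×10³)(5.7⁴)/(8·77.0³·22) = 0.99845 N/mm
U = ½kδ² = 0.5 × 0.99845 × 30.3² = 458.34 N·mm = 0.45834 J

0.458 J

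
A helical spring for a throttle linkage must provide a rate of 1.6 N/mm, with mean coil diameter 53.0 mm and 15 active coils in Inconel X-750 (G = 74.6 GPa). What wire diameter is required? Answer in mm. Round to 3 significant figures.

d = (8D³N_a·k / G)^(1/4) = (8·53.0³·15·1.6 / (74.6×10³))^0.25
  = (383.17)^0.25 = 4.4243 mm

4.42 mm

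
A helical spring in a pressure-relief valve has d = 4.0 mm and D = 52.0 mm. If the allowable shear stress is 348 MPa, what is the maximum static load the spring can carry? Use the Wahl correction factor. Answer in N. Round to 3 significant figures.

C = D/d = 52.0/4.0 = 13.0000
K_W = (4C−1)/(4C−4) + 0.615/C = 51.000/48.000 + 0.0473 = 1.1098
τ_max = K·8FD/(πd³) → F_max = τ_allow·πd³/(8DK)
F_max = 348·π·4.0³/(8·52.0·1.1098) = 69970/461.68 = 151.55 N

152 N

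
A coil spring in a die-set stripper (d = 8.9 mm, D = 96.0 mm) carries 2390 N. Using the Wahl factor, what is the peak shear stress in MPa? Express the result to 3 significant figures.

Spring index C = D/d = 96.0/8.9 = 10.7865
K_W = (4C−1)/(4C−4) + 0.615/C = 42.146/39.146 + 0.0570 = 1.1337
τ₀ = 8FD/(πd³) = 8·2390·96.0/(π·8.9³) = 1.83552e+06/2214.7 = 828.78 MPa
τ_max = K·τ₀ = 1.1337 × 828.78 = 939.55 MPa

940 MPa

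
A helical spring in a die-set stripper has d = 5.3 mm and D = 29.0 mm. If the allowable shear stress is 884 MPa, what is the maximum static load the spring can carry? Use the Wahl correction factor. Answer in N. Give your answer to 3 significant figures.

1390 N

C = D/d = 29.0/5.3 = 5.4717
K_W = (4C−1)/(4C−4) + 0.615/C = 20.887/17.887 + 0.1124 = 1.2801
τ_max = K·8FD/(πd³) → F_max = τ_allow·πd³/(8DK)
F_max = 884·π·5.3³/(8·29.0·1.2801) = 4.1346e+05/296.99 = 1392.2 N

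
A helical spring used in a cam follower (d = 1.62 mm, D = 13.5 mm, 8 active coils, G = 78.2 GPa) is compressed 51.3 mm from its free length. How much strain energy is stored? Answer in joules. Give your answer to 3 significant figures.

4.50 J

k = Gd⁴/(8D³N_a) = (78.2×10³)(1.62⁴)/(8·13.5³·8) = 3.4205 N/mm
U = ½kδ² = 0.5 × 3.4205 × 51.3² = 4500.8 N·mm = 4.5008 J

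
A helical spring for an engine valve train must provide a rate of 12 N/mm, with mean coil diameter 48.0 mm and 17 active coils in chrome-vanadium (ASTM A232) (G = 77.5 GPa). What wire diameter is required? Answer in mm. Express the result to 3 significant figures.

d = (8D³N_a·k / G)^(1/4) = (8·48.0³·17·12 / (77.5×10³))^0.25
  = (2328.9)^0.25 = 6.9468 mm

6.95 mm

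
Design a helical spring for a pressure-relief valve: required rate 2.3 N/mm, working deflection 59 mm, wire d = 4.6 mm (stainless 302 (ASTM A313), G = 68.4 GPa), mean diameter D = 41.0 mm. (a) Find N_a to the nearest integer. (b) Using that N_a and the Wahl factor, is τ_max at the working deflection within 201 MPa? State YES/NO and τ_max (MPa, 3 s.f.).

(a) 24 coils; (b) YES, τ_max = 170 MPa

N_a = Gd⁴/(8D³k) = (68.4×10³)(4.6⁴)/(8·41.0³·2.3) = 24.15 → N_a = 24
Actual rate k = Gd⁴/(8D³·24) = 2.3144 N/mm
Working load F = kδ = 2.3144·59 = 136.55 N
C = 41.0/4.6 = 8.9130; K_W = (4C−1)/(4C−4)+0.615/C = 1.1638
τ_max = K_W·8FD/(πd³) = 1.1638·146.47 = 170.45 MPa
τ_max ≤ 201 MPa → acceptable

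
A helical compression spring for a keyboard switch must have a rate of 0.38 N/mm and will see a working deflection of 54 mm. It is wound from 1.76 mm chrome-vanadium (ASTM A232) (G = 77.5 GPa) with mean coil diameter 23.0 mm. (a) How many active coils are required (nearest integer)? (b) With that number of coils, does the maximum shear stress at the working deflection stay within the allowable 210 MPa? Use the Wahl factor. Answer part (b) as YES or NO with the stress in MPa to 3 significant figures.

N_a = Gd⁴/(8D³k) = (77.5×10³)(1.76⁴)/(8·23.0³·0.38) = 20.1 → N_a = 20
Actual rate k = Gd⁴/(8D³·20) = 0.38199 N/mm
Working load F = kδ = 0.38199·54 = 20.627 N
C = 23.0/1.76 = 13.0682; K_W = (4C−1)/(4C−4)+0.615/C = 1.1092
τ_max = K_W·8FD/(πd³) = 1.1092·221.6 = 245.8 MPa
τ_max > 210 MPa → exceeds allowable

(a) 20 coils; (b) NO, τ_max = 246 MPa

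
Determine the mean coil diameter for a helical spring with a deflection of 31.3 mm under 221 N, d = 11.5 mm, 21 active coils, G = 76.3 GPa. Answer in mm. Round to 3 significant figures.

Required rate k = F/δ = 221/31.3 = 7.0607 N/mm
D = (Gd⁴/(8N_a·k))^(1/3) = (76.3×10³·11.5⁴/(8·21·7.0607))^(1/3)
  = (1.12502e+06)^(1/3) = 104.0047 mm

104 mm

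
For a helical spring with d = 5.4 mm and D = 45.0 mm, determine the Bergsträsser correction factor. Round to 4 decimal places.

1.1648

C = D/d = 45.0/5.4 = 8.3333
K_B = (4C+2)/(4C−3) = 35.333/30.333 = 1.1648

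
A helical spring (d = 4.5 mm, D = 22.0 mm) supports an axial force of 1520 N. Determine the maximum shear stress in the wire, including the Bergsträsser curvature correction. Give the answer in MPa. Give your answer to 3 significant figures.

1220 MPa

Spring index C = D/d = 22.0/4.5 = 4.8889
K_B = (4C+2)/(4C−3) = 21.556/16.556 = 1.3020
τ₀ = 8FD/(πd³) = 8·1520·22.0/(π·4.5³) = 267520/286.28 = 934.48 MPa
τ_max = K·τ₀ = 1.3020 × 934.48 = 1216.7 MPa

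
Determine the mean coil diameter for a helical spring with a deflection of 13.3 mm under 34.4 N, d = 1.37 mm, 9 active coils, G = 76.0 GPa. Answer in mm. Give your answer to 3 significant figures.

11.3 mm

Required rate k = F/δ = 34.4/13.3 = 2.5865 N/mm
D = (Gd⁴/(8N_a·k))^(1/3) = (76.0×10³·1.37⁴/(8·9·2.5865))^(1/3)
  = (1437.66)^(1/3) = 11.2863 mm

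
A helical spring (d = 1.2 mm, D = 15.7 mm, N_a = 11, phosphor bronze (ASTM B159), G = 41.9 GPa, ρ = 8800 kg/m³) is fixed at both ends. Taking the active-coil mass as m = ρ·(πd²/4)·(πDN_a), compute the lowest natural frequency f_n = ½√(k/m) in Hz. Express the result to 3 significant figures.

109 Hz

k = Gd⁴/(8D³N_a) = (41.9×10³)(1.2⁴)/(8·15.7³·11) = 0.25513 N/mm = 255.13 N/m
Wire length L = πDN_a = π·15.7·11 = 542.55 mm
m = ρ·(πd²/4)·L = 8800 × 1.131×10⁻⁶ m² × 0.54255 m = 0.0053998 kg
f_n = ½√(k/m) = 0.5·√(255.13/0.0053998) = 0.5·√(47248) = 108.68 Hz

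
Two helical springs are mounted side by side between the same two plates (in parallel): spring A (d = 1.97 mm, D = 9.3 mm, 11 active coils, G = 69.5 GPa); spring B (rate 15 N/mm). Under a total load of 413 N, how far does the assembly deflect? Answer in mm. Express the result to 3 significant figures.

13.9 mm

k_A = Gd⁴/(8D³N_a) = (69.5×10³)(1.97⁴)/(8·9.3³·11) = 14.788 N/mm
Parallel: k_eq = 14.788 + 15 = 29.788 N/mm
δ = F/k_eq = 413/29.788 = 13.865 mm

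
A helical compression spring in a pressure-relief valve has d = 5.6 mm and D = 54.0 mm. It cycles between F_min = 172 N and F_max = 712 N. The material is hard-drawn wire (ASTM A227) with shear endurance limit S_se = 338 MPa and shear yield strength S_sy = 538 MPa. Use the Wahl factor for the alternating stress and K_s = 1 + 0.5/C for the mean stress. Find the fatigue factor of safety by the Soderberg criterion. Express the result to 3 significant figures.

C = D/d = 54.0/5.6 = 9.6429; K_W = (4C−1)/(4C−4)+0.615/C = 1.1506; K_s = 1+0.5/C = 1.0519
F_a = (F_max−F_min)/2 = 270 N; F_m = (F_max+F_min)/2 = 442 N
τ_a = K_W·8F_aD/(πd³) = 1.1506 × 211.41 = 243.24 MPa
τ_m = K_s·8F_mD/(πd³) = 1.0519 × 346.09 = 364.04 MPa
Soderberg: 1/n_f = τ_a/S_se + τ_m/S_sy = 243.24/338 + 364.04/538 = 0.71965 + 0.67665 = 1.3963
n_f = 1/1.3963 = 0.7162

0.716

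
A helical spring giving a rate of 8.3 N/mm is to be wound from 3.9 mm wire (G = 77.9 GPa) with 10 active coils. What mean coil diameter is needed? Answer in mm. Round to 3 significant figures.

30.1 mm

D = (Gd⁴/(8N_a·k))^(1/3) = (77.9×10³·3.9⁴/(8·10·8.3))^(1/3)
  = (27141.1)^(1/3) = 30.0522 mm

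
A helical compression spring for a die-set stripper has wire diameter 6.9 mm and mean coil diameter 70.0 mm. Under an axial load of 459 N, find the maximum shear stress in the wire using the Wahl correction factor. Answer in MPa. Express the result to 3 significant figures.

285 MPa

Spring index C = D/d = 70.0/6.9 = 10.1449
K_W = (4C−1)/(4C−4) + 0.615/C = 39.580/36.580 + 0.0606 = 1.1426
τ₀ = 8FD/(πd³) = 8·459·70.0/(π·6.9³) = 257040/1032 = 249.06 MPa
τ_max = K·τ₀ = 1.1426 × 249.06 = 284.58 MPa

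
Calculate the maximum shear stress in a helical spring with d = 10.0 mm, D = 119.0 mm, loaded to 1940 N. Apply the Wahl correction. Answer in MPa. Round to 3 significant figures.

Spring index C = D/d = 119.0/10.0 = 11.9000
K_W = (4C−1)/(4C−4) + 0.615/C = 46.600/43.600 + 0.0517 = 1.1205
τ₀ = 8FD/(πd³) = 8·1940·119.0/(π·10.0³) = 1.84688e+06/3141.6 = 587.88 MPa
τ_max = K·τ₀ = 1.1205 × 587.88 = 658.71 MPa

659 MPa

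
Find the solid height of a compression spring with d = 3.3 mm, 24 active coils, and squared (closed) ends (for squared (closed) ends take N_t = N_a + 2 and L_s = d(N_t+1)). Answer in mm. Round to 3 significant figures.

squared (closed) ends: N_t = N_a + 2 = 24 + 2 = 26
L_s = d·(N_t+1) = 3.3 × 27 = 89.1 mm

89.1 mm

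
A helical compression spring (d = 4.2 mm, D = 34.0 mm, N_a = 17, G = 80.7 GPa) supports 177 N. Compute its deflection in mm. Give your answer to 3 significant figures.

37.7 mm

k = Gd⁴/(8D³N_a) = (80.7×10³)(4.2⁴)/(8·34.0³·17) = 4.6978 N/mm
δ = F/k = 177 / 4.6978 = 37.677 mm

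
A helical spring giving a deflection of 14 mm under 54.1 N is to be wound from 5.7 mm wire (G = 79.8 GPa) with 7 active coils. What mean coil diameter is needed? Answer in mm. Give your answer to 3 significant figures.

Required rate k = F/δ = 54.1/14 = 3.8643 N/mm
D = (Gd⁴/(8N_a·k))^(1/3) = (79.8×10³·5.7⁴/(8·7·3.8643))^(1/3)
  = (389265)^(1/3) = 73.0155 mm

73.0 mm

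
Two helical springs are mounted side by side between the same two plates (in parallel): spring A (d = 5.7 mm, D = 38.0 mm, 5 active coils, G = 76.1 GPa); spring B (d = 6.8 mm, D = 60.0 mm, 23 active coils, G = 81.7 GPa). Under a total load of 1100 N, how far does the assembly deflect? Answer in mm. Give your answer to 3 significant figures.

26.8 mm

k_A = Gd⁴/(8D³N_a) = (76.1×10³)(5.7⁴)/(8·38.0³·5) = 36.599 N/mm
k_B = Gd⁴/(8D³N_a) = (81.7×10³)(6.8⁴)/(8·60.0³·23) = 4.3953 N/mm
Parallel: k_eq = 36.599 + 4.3953 = 40.995 N/mm
δ = F/k_eq = 1100/40.995 = 26.833 mm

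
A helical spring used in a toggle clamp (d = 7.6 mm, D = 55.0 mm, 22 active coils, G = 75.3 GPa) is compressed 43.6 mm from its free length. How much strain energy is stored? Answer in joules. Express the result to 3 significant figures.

8.15 J

k = Gd⁴/(8D³N_a) = (75.3×10³)(7.6⁴)/(8·55.0³·22) = 8.5792 N/mm
U = ½kδ² = 0.5 × 8.5792 × 43.6² = 8154.4 N·mm = 8.1544 J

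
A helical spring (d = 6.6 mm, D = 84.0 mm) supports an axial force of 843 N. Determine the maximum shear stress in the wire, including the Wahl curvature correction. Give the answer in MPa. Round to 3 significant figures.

698 MPa

Spring index C = D/d = 84.0/6.6 = 12.7273
K_W = (4C−1)/(4C−4) + 0.615/C = 49.909/46.909 + 0.0483 = 1.1123
τ₀ = 8FD/(πd³) = 8·843·84.0/(π·6.6³) = 566496/903.2 = 627.21 MPa
τ_max = K·τ₀ = 1.1123 × 627.21 = 697.63 MPa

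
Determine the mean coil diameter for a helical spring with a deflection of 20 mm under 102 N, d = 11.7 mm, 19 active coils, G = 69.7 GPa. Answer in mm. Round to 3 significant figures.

119 mm

Required rate k = F/δ = 102/20 = 5.1 N/mm
D = (Gd⁴/(8N_a·k))^(1/3) = (69.7×10³·11.7⁴/(8·19·5.1))^(1/3)
  = (1.68485e+06)^(1/3) = 118.9928 mm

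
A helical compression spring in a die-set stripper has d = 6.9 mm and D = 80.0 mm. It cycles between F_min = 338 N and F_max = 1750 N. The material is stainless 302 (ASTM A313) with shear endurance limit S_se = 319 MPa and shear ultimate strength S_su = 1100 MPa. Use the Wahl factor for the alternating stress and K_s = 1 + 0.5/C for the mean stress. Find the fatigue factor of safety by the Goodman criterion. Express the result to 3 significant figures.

C = D/d = 80.0/6.9 = 11.5942; K_W = (4C−1)/(4C−4)+0.615/C = 1.1238; K_s = 1+0.5/C = 1.0431
F_a = (F_max−F_min)/2 = 706 N; F_m = (F_max+F_min)/2 = 1044 N
τ_a = K_W·8F_aD/(πd³) = 1.1238 × 437.81 = 492.03 MPa
τ_m = K_s·8F_mD/(πd³) = 1.0431 × 647.42 = 675.34 MPa
Goodman: 1/n_f = τ_a/S_se + τ_m/S_su = 492.03/319 + 675.34/1100 = 1.54241 + 0.61394 = 2.1564
n_f = 1/2.1564 = 0.4637

0.464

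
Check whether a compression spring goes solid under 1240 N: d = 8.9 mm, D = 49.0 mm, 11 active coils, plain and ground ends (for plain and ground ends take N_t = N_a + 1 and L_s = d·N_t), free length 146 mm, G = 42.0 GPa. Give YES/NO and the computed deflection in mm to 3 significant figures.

k = Gd⁴/(8D³N_a) = (42.0×10³)(8.9⁴)/(8·49.0³·11) = 25.453 N/mm
N_t = 12; L_s = 8.9·12 = 106.8 mm; δ_solid = L₀ − L_s = 146 − 106.8 = 39.2 mm
δ = F/k = 1240/25.453 = 48.717 mm
δ ≥ δ_solid → spring goes solid

YES, δ = 48.7 mm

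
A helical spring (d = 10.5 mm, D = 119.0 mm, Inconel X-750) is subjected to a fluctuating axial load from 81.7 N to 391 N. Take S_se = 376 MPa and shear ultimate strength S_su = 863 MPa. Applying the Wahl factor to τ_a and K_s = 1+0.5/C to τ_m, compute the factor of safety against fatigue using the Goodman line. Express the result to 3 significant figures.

5.10

C = D/d = 119.0/10.5 = 11.3333; K_W = (4C−1)/(4C−4)+0.615/C = 1.1268; K_s = 1+0.5/C = 1.0441
F_a = (F_max−F_min)/2 = 154.65 N; F_m = (F_max+F_min)/2 = 236.35 N
τ_a = K_W·8F_aD/(πd³) = 1.1268 × 40.483 = 45.618 MPa
τ_m = K_s·8F_mD/(πd³) = 1.0441 × 61.869 = 64.599 MPa
Goodman: 1/n_f = τ_a/S_se + τ_m/S_su = 45.618/376 + 64.599/863 = 0.12132 + 0.07485 = 0.19618
n_f = 1/0.19618 = 5.097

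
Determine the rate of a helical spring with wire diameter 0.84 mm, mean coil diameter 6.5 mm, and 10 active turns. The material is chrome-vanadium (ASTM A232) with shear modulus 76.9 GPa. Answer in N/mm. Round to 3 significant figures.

1.74 N/mm

k = Gd⁴/(8D³N_a) = (76.9×10³ × 0.84⁴) / (8 × 6.5³ × 10)
  = 38286.3 / 21970 = 1.7427 N/mm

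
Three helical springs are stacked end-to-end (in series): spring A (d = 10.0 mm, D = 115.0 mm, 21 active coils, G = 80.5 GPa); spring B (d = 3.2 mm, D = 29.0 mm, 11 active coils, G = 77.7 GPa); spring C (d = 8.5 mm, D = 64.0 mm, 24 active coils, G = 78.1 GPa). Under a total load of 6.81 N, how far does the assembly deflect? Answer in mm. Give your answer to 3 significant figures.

4.80 mm

k_A = Gd⁴/(8D³N_a) = (80.5×10³)(10.0⁴)/(8·115.0³·21) = 3.1506 N/mm
k_B = Gd⁴/(8D³N_a) = (77.7×10³)(3.2⁴)/(8·29.0³·11) = 3.7962 N/mm
k_C = Gd⁴/(8D³N_a) = (78.1×10³)(8.5⁴)/(8·64.0³·24) = 8.1 N/mm
Series: 1/k_eq = 1/3.1506 + 1/3.7962 + 1/8.1 = 0.70428; k_eq = 1.4199 N/mm
δ = F/k_eq = 6.81/1.4199 = 4.7962 mm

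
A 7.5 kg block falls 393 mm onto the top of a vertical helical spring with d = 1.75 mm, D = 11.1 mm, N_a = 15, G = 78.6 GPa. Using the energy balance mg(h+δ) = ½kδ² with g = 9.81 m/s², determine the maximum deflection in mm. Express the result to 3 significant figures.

k = Gd⁴/(8D³N_a) = (78.6×10³)(1.75⁴)/(8·11.1³·15) = 4.4918 N/mm
W = mg = 7.5 × 9.81 = 73.575 N
½kδ² − Wδ − Wh = 0 → δ = (W + √(W² + 2kWh))/k
δ = (73.575 + √(5413.3 + 259763))/4.4918 = (73.575 + 514.95)/4.4918 = 131.02 mm

131 mm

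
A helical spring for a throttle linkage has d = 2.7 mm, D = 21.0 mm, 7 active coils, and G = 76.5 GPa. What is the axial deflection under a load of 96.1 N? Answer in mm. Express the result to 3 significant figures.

k = Gd⁴/(8D³N_a) = (76.5×10³)(2.7⁴)/(8·21.0³·7) = 7.8392 N/mm
δ = F/k = 96.1 / 7.8392 = 12.259 mm

12.3 mm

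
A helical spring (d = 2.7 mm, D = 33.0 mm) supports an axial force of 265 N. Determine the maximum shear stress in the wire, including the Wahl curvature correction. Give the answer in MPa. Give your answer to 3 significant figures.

Spring index C = D/d = 33.0/2.7 = 12.2222
K_W = (4C−1)/(4C−4) + 0.615/C = 47.889/44.889 + 0.0503 = 1.1171
τ₀ = 8FD/(πd³) = 8·265·33.0/(π·2.7³) = 69960/61.836 = 1131.4 MPa
τ_max = K·τ₀ = 1.1171 × 1131.4 = 1263.9 MPa

1260 MPa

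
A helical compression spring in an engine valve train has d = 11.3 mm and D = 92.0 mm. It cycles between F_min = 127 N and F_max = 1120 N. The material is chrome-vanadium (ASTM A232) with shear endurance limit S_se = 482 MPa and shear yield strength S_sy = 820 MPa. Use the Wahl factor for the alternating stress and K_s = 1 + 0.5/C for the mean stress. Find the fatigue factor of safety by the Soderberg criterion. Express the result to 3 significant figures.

C = D/d = 92.0/11.3 = 8.1416; K_W = (4C−1)/(4C−4)+0.615/C = 1.1806; K_s = 1+0.5/C = 1.0614
F_a = (F_max−F_min)/2 = 496.5 N; F_m = (F_max+F_min)/2 = 623.5 N
τ_a = K_W·8F_aD/(πd³) = 1.1806 × 80.614 = 95.17 MPa
τ_m = K_s·8F_mD/(πd³) = 1.0614 × 101.23 = 107.45 MPa
Soderberg: 1/n_f = τ_a/S_se + τ_m/S_sy = 95.17/482 + 107.45/820 = 0.19745 + 0.13104 = 0.32849
n_f = 1/0.32849 = 3.044

3.04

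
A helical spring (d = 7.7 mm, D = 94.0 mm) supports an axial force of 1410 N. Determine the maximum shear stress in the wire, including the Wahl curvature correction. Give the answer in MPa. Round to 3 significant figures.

Spring index C = D/d = 94.0/7.7 = 12.2078
K_W = (4C−1)/(4C−4) + 0.615/C = 47.831/44.831 + 0.0504 = 1.1173
τ₀ = 8FD/(πd³) = 8·1410·94.0/(π·7.7³) = 1.06032e+06/1434.2 = 739.29 MPa
τ_max = K·τ₀ = 1.1173 × 739.29 = 826.01 MPa

826 MPa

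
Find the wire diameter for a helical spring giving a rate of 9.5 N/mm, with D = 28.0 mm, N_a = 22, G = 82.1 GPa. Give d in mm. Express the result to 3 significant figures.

d = (8D³N_a·k / G)^(1/4) = (8·28.0³·22·9.5 / (82.1×10³))^0.25
  = (447.06)^0.25 = 4.5982 mm

4.60 mm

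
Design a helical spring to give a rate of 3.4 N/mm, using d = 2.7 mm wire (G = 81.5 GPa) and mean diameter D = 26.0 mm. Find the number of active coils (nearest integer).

9

N_a = Gd⁴/(8D³k) = (81.5×10³ × 2.7⁴)/(8 × 26.0³ × 3.4)
    = 4.33124e+06 / 478067 = 9.06 → 9 coils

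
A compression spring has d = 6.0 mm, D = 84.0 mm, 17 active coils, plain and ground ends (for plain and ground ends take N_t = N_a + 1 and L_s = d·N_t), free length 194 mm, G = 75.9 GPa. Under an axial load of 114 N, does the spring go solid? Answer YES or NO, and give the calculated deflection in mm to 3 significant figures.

YES, δ = 93.4 mm

k = Gd⁴/(8D³N_a) = (75.9×10³)(6.0⁴)/(8·84.0³·17) = 1.2203 N/mm
N_t = 18; L_s = 6.0·18 = 108 mm; δ_solid = L₀ − L_s = 194 − 108 = 86 mm
δ = F/k = 114/1.2203 = 93.419 mm
δ ≥ δ_solid → spring goes solid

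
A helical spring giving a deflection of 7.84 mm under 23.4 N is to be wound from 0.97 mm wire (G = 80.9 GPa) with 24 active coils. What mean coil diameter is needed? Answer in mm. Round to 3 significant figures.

5.00 mm

Required rate k = F/δ = 23.4/7.84 = 2.9847 N/mm
D = (Gd⁴/(8N_a·k))^(1/3) = (80.9×10³·0.97⁴/(8·24·2.9847))^(1/3)
  = (124.978)^(1/3) = 4.9997 mm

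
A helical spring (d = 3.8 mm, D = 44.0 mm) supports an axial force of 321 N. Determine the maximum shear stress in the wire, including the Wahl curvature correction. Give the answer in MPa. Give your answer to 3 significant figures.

Spring index C = D/d = 44.0/3.8 = 11.5789
K_W = (4C−1)/(4C−4) + 0.615/C = 45.316/42.316 + 0.0531 = 1.1240
τ₀ = 8FD/(πd³) = 8·321·44.0/(π·3.8³) = 112992/172.39 = 655.46 MPa
τ_max = K·τ₀ = 1.1240 × 655.46 = 736.74 MPa

737 MPa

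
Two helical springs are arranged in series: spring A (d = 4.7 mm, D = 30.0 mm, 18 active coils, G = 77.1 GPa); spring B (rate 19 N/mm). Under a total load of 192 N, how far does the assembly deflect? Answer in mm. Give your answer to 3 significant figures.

29.9 mm

k_A = Gd⁴/(8D³N_a) = (77.1×10³)(4.7⁴)/(8·30.0³·18) = 9.6765 N/mm
Series: 1/k_eq = 1/9.6765 + 1/19 = 0.15597; k_eq = 6.4113 N/mm
δ = F/k_eq = 192/6.4113 = 29.947 mm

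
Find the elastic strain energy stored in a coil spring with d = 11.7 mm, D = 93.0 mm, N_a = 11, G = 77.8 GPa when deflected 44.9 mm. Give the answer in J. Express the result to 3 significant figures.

20.8 J

k = Gd⁴/(8D³N_a) = (77.8×10³)(11.7⁴)/(8·93.0³·11) = 20.596 N/mm
U = ½kδ² = 0.5 × 20.596 × 44.9² = 20761 N·mm = 20.761 J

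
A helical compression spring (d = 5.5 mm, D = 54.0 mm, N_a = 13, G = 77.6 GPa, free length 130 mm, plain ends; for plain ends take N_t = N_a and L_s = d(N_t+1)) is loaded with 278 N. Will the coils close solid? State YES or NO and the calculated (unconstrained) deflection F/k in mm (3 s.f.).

k = Gd⁴/(8D³N_a) = (77.6×10³)(5.5⁴)/(8·54.0³·13) = 4.3361 N/mm
N_t = 13; L_s = 5.5·14 = 77 mm; δ_solid = L₀ − L_s = 130 − 77 = 53 mm
δ = F/k = 278/4.3361 = 64.113 mm
δ ≥ δ_solid → spring goes solid

YES, δ = 64.1 mm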